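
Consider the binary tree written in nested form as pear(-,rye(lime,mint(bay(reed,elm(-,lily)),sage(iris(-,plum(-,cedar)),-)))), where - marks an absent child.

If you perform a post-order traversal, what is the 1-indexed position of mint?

Post-order visits the left subtree, then the right subtree, then the node.
At pear: no left child.
At pear: go right to rye.
  At rye: go left to lime.
    lime is a leaf — visit lime.
  At rye: go right to mint.
    At mint: go left to bay.
      At bay: go left to reed.
        reed is a leaf — visit reed.
      At bay: go right to elm.
        At elm: no left child.
        At elm: go right to lily.
          lily is a leaf — visit lily.
        Visit elm.
      Visit bay.
    At mint: go right to sage.
      At sage: go left to iris.
        At iris: no left child.
        At iris: go right to plum.
          At plum: no left child.
          At plum: go right to cedar.
            cedar is a leaf — visit cedar.
          Visit plum.
        Visit iris.
      At sage: no right child.
      Visit sage.
    Visit mint.
  Visit rye.
Visit pear.
Full post-order sequence: lime, reed, lily, elm, bay, cedar, plum, iris, sage, mint, rye, pear.

10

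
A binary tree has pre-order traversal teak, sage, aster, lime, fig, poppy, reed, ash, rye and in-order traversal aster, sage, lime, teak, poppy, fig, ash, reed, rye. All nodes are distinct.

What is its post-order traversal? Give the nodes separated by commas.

The first element of pre-order is the root; it splits in-order into left and right subtrees.
Root teak: left subtree has 3 nodes {aster, sage, lime}, right has 5 {poppy, fig, ash, reed, rye}.
  Root sage: left subtree has 1 node {aster}, right has 1 {lime}.
  Root fig: left subtree has 1 node {poppy}, right has 3 {ash, reed, rye}.
    Root reed: left subtree has 1 node {ash}, right has 1 {rye}.

aster, lime, sage, poppy, ash, rye, reed, fig, teak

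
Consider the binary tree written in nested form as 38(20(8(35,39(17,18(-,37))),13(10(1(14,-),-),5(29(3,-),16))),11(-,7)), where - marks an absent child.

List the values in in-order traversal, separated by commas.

In-order visits the left subtree, then the node, then the right subtree.
At 38: go left to 20.
  At 20: go left to 8.
    At 8: go left to 35.
      35 is a leaf — visit 35.
    Visit 8.
    At 8: go right to 39.
      At 39: go left to 17.
        17 is a leaf — visit 17.
      Visit 39.
      At 39: go right to 18.
        At 18: no left child.
        Visit 18.
        At 18: go right to 37.
          37 is a leaf — visit 37.
  Visit 20.
  At 20: go right to 13.
    At 13: go left to 10.
      At 10: go left to 1.
        At 1: go left to 14.
          14 is a leaf — visit 14.
        Visit 1.
        At 1: no right child.
      Visit 10.
      At 10: no right child.
    Visit 13.
    At 13: go right to 5.
      At 5: go left to 29.
        At 29: go left to 3.
          3 is a leaf — visit 3.
        Visit 29.
        At 29: no right child.
      Visit 5.
      At 5: go right to 16.
        16 is a leaf — visit 16.
Visit 38.
At 38: go right to 11.
  At 11: no left child.
  Visit 11.
  At 11: go right to 7.
    7 is a leaf — visit 7.

35, 8, 17, 39, 18, 37, 20, 14, 1, 10, 13, 3, 29, 5, 16, 38, 11, 7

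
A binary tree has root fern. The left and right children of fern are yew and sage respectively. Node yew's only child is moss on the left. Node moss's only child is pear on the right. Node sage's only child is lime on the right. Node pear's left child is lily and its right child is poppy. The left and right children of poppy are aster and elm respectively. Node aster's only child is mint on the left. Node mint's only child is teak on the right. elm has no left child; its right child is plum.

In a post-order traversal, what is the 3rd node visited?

mint

Post-order visits the left subtree, then the right subtree, then the node.
At fern: go left to yew.
  At yew: go left to moss.
    At moss: no left child.
    At moss: go right to pear.
      At pear: go left to lily.
        lily is a leaf — visit lily.
      At pear: go right to poppy.
        At poppy: go left to aster.
          At aster: go left to mint.
            At mint: no left child.
            At mint: go right to teak.
              teak is a leaf — visit teak.
            Visit mint.
          At aster: no right child.
          Visit aster.
        At poppy: go right to elm.
          At elm: no left child.
          At elm: go right to plum.
            plum is a leaf — visit plum.
          Visit elm.
        Visit poppy.
      Visit pear.
    Visit moss.
  At yew: no right child.
  Visit yew.
At fern: go right to sage.
  At sage: no left child.
  At sage: go right to lime.
    lime is a leaf — visit lime.
  Visit sage.
Visit fern.
Full post-order sequence: lily, teak, mint, aster, plum, elm, poppy, pear, moss, yew, lime, sage, fern.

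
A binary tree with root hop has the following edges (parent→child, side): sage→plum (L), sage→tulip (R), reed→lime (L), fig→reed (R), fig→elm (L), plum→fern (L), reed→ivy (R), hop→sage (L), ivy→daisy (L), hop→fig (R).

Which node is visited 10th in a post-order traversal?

Post-order visits the left subtree, then the right subtree, then the node.
At hop: go left to sage.
  At sage: go left to plum.
    At plum: go left to fern.
      fern is a leaf — visit fern.
    At plum: no right child.
    Visit plum.
  At sage: go right to tulip.
    tulip is a leaf — visit tulip.
  Visit sage.
At hop: go right to fig.
  At fig: go left to elm.
    elm is a leaf — visit elm.
  At fig: go right to reed.
    At reed: go left to lime.
      lime is a leaf — visit lime.
    At reed: go right to ivy.
      At ivy: go left to daisy.
        daisy is a leaf — visit daisy.
      At ivy: no right child.
      Visit ivy.
    Visit reed.
  Visit fig.
Visit hop.
Full post-order sequence: fern, plum, tulip, sage, elm, lime, daisy, ivy, reed, fig, hop.

fig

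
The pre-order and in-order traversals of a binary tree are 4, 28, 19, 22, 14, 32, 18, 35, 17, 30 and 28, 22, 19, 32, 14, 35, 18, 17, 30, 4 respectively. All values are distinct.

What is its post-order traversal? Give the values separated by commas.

22, 32, 35, 30, 17, 18, 14, 19, 28, 4

The first element of pre-order is the root; it splits in-order into left and right subtrees.
Root 4: left subtree has 9 nodes {28, 22, 19, 32, 14, 35, 18, 17, 30}, right has 0 { }.
  Root 28: left subtree has 0 nodes { }, right has 8 {22, 19, 32, 14, 35, 18, 17, 30}.
    Root 19: left subtree has 1 node {22}, right has 6 {32, 14, 35, 18, 17, 30}.
      Root 14: left subtree has 1 node {32}, right has 4 {35, 18, 17, 30}.
        Root 18: left subtree has 1 node {35}, right has 2 {17, 30}.
          Root 17: left subtree has 0 nodes { }, right has 1 {30}.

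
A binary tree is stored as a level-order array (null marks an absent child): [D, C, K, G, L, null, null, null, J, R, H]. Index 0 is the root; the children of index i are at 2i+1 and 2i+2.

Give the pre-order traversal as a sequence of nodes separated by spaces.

Pre-order visits the node, then its left subtree, then its right subtree.
Visit D.
At D: go left to C.
  Visit C.
  At C: go left to G.
    Visit G.
    At G: no left child.
    At G: go right to J.
      J is a leaf — visit J.
  At C: go right to L.
    Visit L.
    At L: go left to R.
      R is a leaf — visit R.
    At L: go right to H.
      H is a leaf — visit H.
At D: go right to K.
  K is a leaf — visit K.

D C G J L R H K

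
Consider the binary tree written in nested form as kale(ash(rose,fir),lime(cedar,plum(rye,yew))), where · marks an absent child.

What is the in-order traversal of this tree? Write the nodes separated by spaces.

In-order visits the left subtree, then the node, then the right subtree.
At kale: go left to ash.
  At ash: go left to rose.
    rose is a leaf — visit rose.
  Visit ash.
  At ash: go right to fir.
    fir is a leaf — visit fir.
Visit kale.
At kale: go right to lime.
  At lime: go left to cedar.
    cedar is a leaf — visit cedar.
  Visit lime.
  At lime: go right to plum.
    At plum: go left to rye.
      rye is a leaf — visit rye.
    Visit plum.
    At plum: go right to yew.
      yew is a leaf — visit yew.

rose ash fir kale cedar lime rye plum yew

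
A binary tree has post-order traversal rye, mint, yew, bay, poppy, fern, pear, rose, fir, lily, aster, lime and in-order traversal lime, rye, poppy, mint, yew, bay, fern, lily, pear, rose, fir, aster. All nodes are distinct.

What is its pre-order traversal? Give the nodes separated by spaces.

The last element of post-order is the root; it splits in-order into left and right subtrees.
Root lime: left subtree has 0 nodes { }, right has 11 {rye, poppy, mint, yew, bay, fern, lily, pear, rose, fir, aster}.
  Root aster: left subtree has 10 nodes {rye, poppy, mint, yew, bay, fern, lily, pear, rose, fir}, right has 0 { }.
    Root lily: left subtree has 6 nodes {rye, poppy, mint, yew, bay, fern}, right has 3 {pear, rose, fir}.
      Root fern: left subtree has 5 nodes {rye, poppy, mint, yew, bay}, right has 0 { }.
        Root poppy: left subtree has 1 node {rye}, right has 3 {mint, yew, bay}.
          Root bay: left subtree has 2 nodes {mint, yew}, right has 0 { }.
            Root yew: left subtree has 1 node {mint}, right has 0 { }.
      Root fir: left subtree has 2 nodes {pear, rose}, right has 0 { }.
        Root rose: left subtree has 1 node {pear}, right has 0 { }.

lime aster lily fern poppy rye bay yew mint fir rose pear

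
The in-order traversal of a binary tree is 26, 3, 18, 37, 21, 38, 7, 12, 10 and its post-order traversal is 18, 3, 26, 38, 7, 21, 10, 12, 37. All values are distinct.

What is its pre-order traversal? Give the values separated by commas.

37, 26, 3, 18, 12, 21, 7, 38, 10

The last element of post-order is the root; it splits in-order into left and right subtrees.
Root 37: left subtree has 3 nodes {26, 3, 18}, right has 5 {21, 38, 7, 12, 10}.
  Root 26: left subtree has 0 nodes { }, right has 2 {3, 18}.
    Root 3: left subtree has 0 nodes { }, right has 1 {18}.
  Root 12: left subtree has 3 nodes {21, 38, 7}, right has 1 {10}.
    Root 21: left subtree has 0 nodes { }, right has 2 {38, 7}.
      Root 7: left subtree has 1 node {38}, right has 0 { }.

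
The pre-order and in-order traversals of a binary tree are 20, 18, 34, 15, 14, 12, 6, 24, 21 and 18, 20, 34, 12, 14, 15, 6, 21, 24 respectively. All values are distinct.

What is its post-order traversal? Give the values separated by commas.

The first element of pre-order is the root; it splits in-order into left and right subtrees.
Root 20: left subtree has 1 node {18}, right has 7 {34, 12, 14, 15, 6, 21, 24}.
  Root 34: left subtree has 0 nodes { }, right has 6 {12, 14, 15, 6, 21, 24}.
    Root 15: left subtree has 2 nodes {12, 14}, right has 3 {6, 21, 24}.
      Root 14: left subtree has 1 node {12}, right has 0 { }.
      Root 6: left subtree has 0 nodes { }, right has 2 {21, 24}.
        Root 24: left subtree has 1 node {21}, right has 0 { }.

18, 12, 14, 21, 24, 6, 15, 34, 20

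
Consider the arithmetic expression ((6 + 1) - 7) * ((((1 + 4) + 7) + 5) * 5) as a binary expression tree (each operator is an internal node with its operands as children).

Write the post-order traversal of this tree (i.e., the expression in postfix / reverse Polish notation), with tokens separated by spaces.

6 1 + 7 - 1 4 + 7 + 5 + 5 * *

Post-order on an expression tree gives postfix notation: for each operator, emit left operand, right operand, then the operator.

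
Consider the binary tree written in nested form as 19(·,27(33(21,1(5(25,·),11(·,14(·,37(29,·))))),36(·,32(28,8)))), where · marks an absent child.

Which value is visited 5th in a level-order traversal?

21

Level-order visits nodes level by level from the root, left to right within each level.
Level 0: 19
Level 1: 27
Level 2: 33, 36
Level 3: 21, 1, 32
Level 4: 5, 11, 28, 8
Level 5: 25, 14
Level 6: 37
Level 7: 29
Full level-order sequence: 19, 27, 33, 36, 21, 1, 32, 5, 11, 28, 8, 25, 14, 37, 29.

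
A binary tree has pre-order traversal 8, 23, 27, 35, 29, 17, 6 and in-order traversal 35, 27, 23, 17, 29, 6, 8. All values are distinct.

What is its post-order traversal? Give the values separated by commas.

35, 27, 17, 6, 29, 23, 8

The first element of pre-order is the root; it splits in-order into left and right subtrees.
Root 8: left subtree has 6 nodes {35, 27, 23, 17, 29, 6}, right has 0 { }.
  Root 23: left subtree has 2 nodes {35, 27}, right has 3 {17, 29, 6}.
    Root 27: left subtree has 1 node {35}, right has 0 { }.
    Root 29: left subtree has 1 node {17}, right has 1 {6}.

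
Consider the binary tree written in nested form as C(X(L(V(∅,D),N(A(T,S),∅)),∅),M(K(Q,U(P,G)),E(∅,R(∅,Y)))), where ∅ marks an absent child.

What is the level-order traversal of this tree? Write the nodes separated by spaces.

Level-order visits nodes level by level from the root, left to right within each level.
Level 0: C
Level 1: X, M
Level 2: L, K, E
Level 3: V, N, Q, U, R
Level 4: D, A, P, G, Y
Level 5: T, S

C X M L K E V N Q U R D A P G Y T S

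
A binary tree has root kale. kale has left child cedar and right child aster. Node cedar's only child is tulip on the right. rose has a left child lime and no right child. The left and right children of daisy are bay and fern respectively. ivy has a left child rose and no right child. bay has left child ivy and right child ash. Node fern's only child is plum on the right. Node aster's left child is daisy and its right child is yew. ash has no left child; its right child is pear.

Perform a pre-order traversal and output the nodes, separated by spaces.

Pre-order visits the node, then its left subtree, then its right subtree.
Visit kale.
At kale: go left to cedar.
  Visit cedar.
  At cedar: no left child.
  At cedar: go right to tulip.
    tulip is a leaf — visit tulip.
At kale: go right to aster.
  Visit aster.
  At aster: go left to daisy.
    Visit daisy.
    At daisy: go left to bay.
      Visit bay.
      At bay: go left to ivy.
        Visit ivy.
        At ivy: go left to rose.
          Visit rose.
          At rose: go left to lime.
            lime is a leaf — visit lime.
          At rose: no right child.
        At ivy: no right child.
      At bay: go right to ash.
        Visit ash.
        At ash: no left child.
        At ash: go right to pear.
          pear is a leaf — visit pear.
    At daisy: go right to fern.
      Visit fern.
      At fern: no left child.
      At fern: go right to plum.
        plum is a leaf — visit plum.
  At aster: go right to yew.
    yew is a leaf — visit yew.

kale cedar tulip aster daisy bay ivy rose lime ash pear fern plum yew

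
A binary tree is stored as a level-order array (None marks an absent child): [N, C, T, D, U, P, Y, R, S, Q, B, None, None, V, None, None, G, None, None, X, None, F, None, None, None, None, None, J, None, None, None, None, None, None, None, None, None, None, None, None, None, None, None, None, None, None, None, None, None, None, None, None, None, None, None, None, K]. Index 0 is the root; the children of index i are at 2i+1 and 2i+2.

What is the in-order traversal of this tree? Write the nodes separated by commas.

R, G, D, S, C, X, Q, U, F, B, N, P, T, J, K, V, Y

In-order visits the left subtree, then the node, then the right subtree.
At N: go left to C.
  At C: go left to D.
    At D: go left to R.
      At R: no left child.
      Visit R.
      At R: go right to G.
        G is a leaf — visit G.
    Visit D.
    At D: go right to S.
      S is a leaf — visit S.
  Visit C.
  At C: go right to U.
    At U: go left to Q.
      At Q: go left to X.
        X is a leaf — visit X.
      Visit Q.
      At Q: no right child.
    Visit U.
    At U: go right to B.
      At B: go left to F.
        F is a leaf — visit F.
      Visit B.
      At B: no right child.
Visit N.
At N: go right to T.
  At T: go left to P.
    P is a leaf — visit P.
  Visit T.
  At T: go right to Y.
    At Y: go left to V.
      At V: go left to J.
        At J: no left child.
        Visit J.
        At J: go right to K.
          K is a leaf — visit K.
      Visit V.
      At V: no right child.
    Visit Y.
    At Y: no right child.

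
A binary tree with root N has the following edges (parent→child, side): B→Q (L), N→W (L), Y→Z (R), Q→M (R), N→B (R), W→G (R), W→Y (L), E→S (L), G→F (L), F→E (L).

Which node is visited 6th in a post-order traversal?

Post-order visits the left subtree, then the right subtree, then the node.
At N: go left to W.
  At W: go left to Y.
    At Y: no left child.
    At Y: go right to Z.
      Z is a leaf — visit Z.
    Visit Y.
  At W: go right to G.
    At G: go left to F.
      At F: go left to E.
        At E: go left to S.
          S is a leaf — visit S.
        At E: no right child.
        Visit E.
      At F: no right child.
      Visit F.
    At G: no right child.
    Visit G.
  Visit W.
At N: go right to B.
  At B: go left to Q.
    At Q: no left child.
    At Q: go right to M.
      M is a leaf — visit M.
    Visit Q.
  At B: no right child.
  Visit B.
Visit N.
Full post-order sequence: Z, Y, S, E, F, G, W, M, Q, B, N.

G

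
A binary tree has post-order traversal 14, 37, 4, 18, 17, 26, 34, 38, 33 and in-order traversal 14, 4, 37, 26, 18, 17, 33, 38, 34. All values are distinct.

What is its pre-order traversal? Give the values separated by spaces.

The last element of post-order is the root; it splits in-order into left and right subtrees.
Root 33: left subtree has 6 nodes {14, 4, 37, 26, 18, 17}, right has 2 {38, 34}.
  Root 26: left subtree has 3 nodes {14, 4, 37}, right has 2 {18, 17}.
    Root 4: left subtree has 1 node {14}, right has 1 {37}.
    Root 17: left subtree has 1 node {18}, right has 0 { }.
  Root 38: left subtree has 0 nodes { }, right has 1 {34}.

33 26 4 14 37 17 18 38 34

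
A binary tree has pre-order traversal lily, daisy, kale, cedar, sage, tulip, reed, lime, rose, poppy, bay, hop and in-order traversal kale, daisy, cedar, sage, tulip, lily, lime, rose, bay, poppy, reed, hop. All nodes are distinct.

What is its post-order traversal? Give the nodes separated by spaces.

kale tulip sage cedar daisy bay poppy rose lime hop reed lily

The first element of pre-order is the root; it splits in-order into left and right subtrees.
Root lily: left subtree has 5 nodes {kale, daisy, cedar, sage, tulip}, right has 6 {lime, rose, bay, poppy, reed, hop}.
  Root daisy: left subtree has 1 node {kale}, right has 3 {cedar, sage, tulip}.
    Root cedar: left subtree has 0 nodes { }, right has 2 {sage, tulip}.
      Root sage: left subtree has 0 nodes { }, right has 1 {tulip}.
  Root reed: left subtree has 4 nodes {lime, rose, bay, poppy}, right has 1 {hop}.
    Root lime: left subtree has 0 nodes { }, right has 3 {rose, bay, poppy}.
      Root rose: left subtree has 0 nodes { }, right has 2 {bay, poppy}.
        Root poppy: left subtree has 1 node {bay}, right has 0 { }.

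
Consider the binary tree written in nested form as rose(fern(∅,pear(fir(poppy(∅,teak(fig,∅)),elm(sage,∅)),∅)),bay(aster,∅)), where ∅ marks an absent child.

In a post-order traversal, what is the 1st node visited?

fig

Post-order visits the left subtree, then the right subtree, then the node.
At rose: go left to fern.
  At fern: no left child.
  At fern: go right to pear.
    At pear: go left to fir.
      At fir: go left to poppy.
        At poppy: no left child.
        At poppy: go right to teak.
          At teak: go left to fig.
            fig is a leaf — visit fig.
          At teak: no right child.
          Visit teak.
        Visit poppy.
      At fir: go right to elm.
        At elm: go left to sage.
          sage is a leaf — visit sage.
        At elm: no right child.
        Visit elm.
      Visit fir.
    At pear: no right child.
    Visit pear.
  Visit fern.
At rose: go right to bay.
  At bay: go left to aster.
    aster is a leaf — visit aster.
  At bay: no right child.
  Visit bay.
Visit rose.
Full post-order sequence: fig, teak, poppy, sage, elm, fir, pear, fern, aster, bay, rose.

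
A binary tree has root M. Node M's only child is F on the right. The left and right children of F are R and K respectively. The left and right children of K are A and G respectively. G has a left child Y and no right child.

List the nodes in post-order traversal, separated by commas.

Post-order visits the left subtree, then the right subtree, then the node.
At M: no left child.
At M: go right to F.
  At F: go left to R.
    R is a leaf — visit R.
  At F: go right to K.
    At K: go left to A.
      A is a leaf — visit A.
    At K: go right to G.
      At G: go left to Y.
        Y is a leaf — visit Y.
      At G: no right child.
      Visit G.
    Visit K.
  Visit F.
Visit M.

R, A, Y, G, K, F, M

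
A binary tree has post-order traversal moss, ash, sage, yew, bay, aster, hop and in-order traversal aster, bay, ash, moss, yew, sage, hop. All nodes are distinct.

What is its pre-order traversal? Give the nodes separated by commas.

The last element of post-order is the root; it splits in-order into left and right subtrees.
Root hop: left subtree has 6 nodes {aster, bay, ash, moss, yew, sage}, right has 0 { }.
  Root aster: left subtree has 0 nodes { }, right has 5 {bay, ash, moss, yew, sage}.
    Root bay: left subtree has 0 nodes { }, right has 4 {ash, moss, yew, sage}.
      Root yew: left subtree has 2 nodes {ash, moss}, right has 1 {sage}.
        Root ash: left subtree has 0 nodes { }, right has 1 {moss}.

hop, aster, bay, yew, ash, moss, sage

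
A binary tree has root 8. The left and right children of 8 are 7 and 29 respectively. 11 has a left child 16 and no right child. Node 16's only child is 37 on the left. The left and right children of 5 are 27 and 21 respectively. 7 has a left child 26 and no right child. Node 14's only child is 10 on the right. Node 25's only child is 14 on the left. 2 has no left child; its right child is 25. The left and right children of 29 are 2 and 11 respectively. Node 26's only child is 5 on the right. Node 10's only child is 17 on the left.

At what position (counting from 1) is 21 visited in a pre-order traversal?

Pre-order visits the node, then its left subtree, then its right subtree.
Visit 8.
At 8: go left to 7.
  Visit 7.
  At 7: go left to 26.
    Visit 26.
    At 26: no left child.
    At 26: go right to 5.
      Visit 5.
      At 5: go left to 27.
        27 is a leaf — visit 27.
      At 5: go right to 21.
        21 is a leaf — visit 21.
  At 7: no right child.
At 8: go right to 29.
  Visit 29.
  At 29: go left to 2.
    Visit 2.
    At 2: no left child.
    At 2: go right to 25.
      Visit 25.
      At 25: go left to 14.
        Visit 14.
        At 14: no left child.
        At 14: go right to 10.
          Visit 10.
          At 10: go left to 17.
            17 is a leaf — visit 17.
          At 10: no right child.
      At 25: no right child.
  At 29: go right to 11.
    Visit 11.
    At 11: go left to 16.
      Visit 16.
      At 16: go left to 37.
        37 is a leaf — visit 37.
      At 16: no right child.
    At 11: no right child.
Full pre-order sequence: 8, 7, 26, 5, 27, 21, 29, 2, 25, 14, 10, 17, 11, 16, 37.

6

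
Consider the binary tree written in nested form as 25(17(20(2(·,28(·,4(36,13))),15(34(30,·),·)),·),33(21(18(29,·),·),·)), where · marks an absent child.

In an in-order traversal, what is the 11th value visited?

In-order visits the left subtree, then the node, then the right subtree.
At 25: go left to 17.
  At 17: go left to 20.
    At 20: go left to 2.
      At 2: no left child.
      Visit 2.
      At 2: go right to 28.
        At 28: no left child.
        Visit 28.
        At 28: go right to 4.
          At 4: go left to 36.
            36 is a leaf — visit 36.
          Visit 4.
          At 4: go right to 13.
            13 is a leaf — visit 13.
    Visit 20.
    At 20: go right to 15.
      At 15: go left to 34.
        At 34: go left to 30.
          30 is a leaf — visit 30.
        Visit 34.
        At 34: no right child.
      Visit 15.
      At 15: no right child.
  Visit 17.
  At 17: no right child.
Visit 25.
At 25: go right to 33.
  At 33: go left to 21.
    At 21: go left to 18.
      At 18: go left to 29.
        29 is a leaf — visit 29.
      Visit 18.
      At 18: no right child.
    Visit 21.
    At 21: no right child.
  Visit 33.
  At 33: no right child.
Full in-order sequence: 2, 28, 36, 4, 13, 20, 30, 34, 15, 17, 25, 29, 18, 21, 33.

25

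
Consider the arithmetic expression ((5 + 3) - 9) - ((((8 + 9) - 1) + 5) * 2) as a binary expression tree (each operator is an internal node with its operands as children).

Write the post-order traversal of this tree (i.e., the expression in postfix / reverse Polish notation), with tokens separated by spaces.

Post-order on an expression tree gives postfix notation: for each operator, emit left operand, right operand, then the operator.

5 3 + 9 - 8 9 + 1 - 5 + 2 * -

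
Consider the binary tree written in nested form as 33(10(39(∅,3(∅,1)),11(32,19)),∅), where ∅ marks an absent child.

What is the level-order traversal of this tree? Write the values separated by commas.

33, 10, 39, 11, 3, 32, 19, 1

Level-order visits nodes level by level from the root, left to right within each level.
Level 0: 33
Level 1: 10
Level 2: 39, 11
Level 3: 3, 32, 19
Level 4: 1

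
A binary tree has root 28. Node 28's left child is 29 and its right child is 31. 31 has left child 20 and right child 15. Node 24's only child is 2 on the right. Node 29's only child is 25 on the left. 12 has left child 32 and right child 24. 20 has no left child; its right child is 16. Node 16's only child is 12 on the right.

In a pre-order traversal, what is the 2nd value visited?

Pre-order visits the node, then its left subtree, then its right subtree.
Visit 28.
At 28: go left to 29.
  Visit 29.
  At 29: go left to 25.
    25 is a leaf — visit 25.
  At 29: no right child.
At 28: go right to 31.
  Visit 31.
  At 31: go left to 20.
    Visit 20.
    At 20: no left child.
    At 20: go right to 16.
      Visit 16.
      At 16: no left child.
      At 16: go right to 12.
        Visit 12.
        At 12: go left to 32.
          32 is a leaf — visit 32.
        At 12: go right to 24.
          Visit 24.
          At 24: no left child.
          At 24: go right to 2.
            2 is a leaf — visit 2.
  At 31: go right to 15.
    15 is a leaf — visit 15.
Full pre-order sequence: 28, 29, 25, 31, 20, 16, 12, 32, 24, 2, 15.

29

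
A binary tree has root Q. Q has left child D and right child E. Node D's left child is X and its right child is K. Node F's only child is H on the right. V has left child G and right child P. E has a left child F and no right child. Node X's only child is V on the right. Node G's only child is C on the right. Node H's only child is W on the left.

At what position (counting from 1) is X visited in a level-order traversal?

4

Level-order visits nodes level by level from the root, left to right within each level.
Level 0: Q
Level 1: D, E
Level 2: X, K, F
Level 3: V, H
Level 4: G, P, W
Level 5: C
Full level-order sequence: Q, D, E, X, K, F, V, H, G, P, W, C.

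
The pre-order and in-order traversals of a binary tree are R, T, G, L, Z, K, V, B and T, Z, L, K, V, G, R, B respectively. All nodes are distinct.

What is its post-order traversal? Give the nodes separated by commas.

Z, V, K, L, G, T, B, R

The first element of pre-order is the root; it splits in-order into left and right subtrees.
Root R: left subtree has 6 nodes {T, Z, L, K, V, G}, right has 1 {B}.
  Root T: left subtree has 0 nodes { }, right has 5 {Z, L, K, V, G}.
    Root G: left subtree has 4 nodes {Z, L, K, V}, right has 0 { }.
      Root L: left subtree has 1 node {Z}, right has 2 {K, V}.
        Root K: left subtree has 0 nodes { }, right has 1 {V}.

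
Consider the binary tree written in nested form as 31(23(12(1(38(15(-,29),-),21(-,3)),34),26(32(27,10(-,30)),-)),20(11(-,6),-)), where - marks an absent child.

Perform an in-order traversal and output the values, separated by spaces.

In-order visits the left subtree, then the node, then the right subtree.
At 31: go left to 23.
  At 23: go left to 12.
    At 12: go left to 1.
      At 1: go left to 38.
        At 38: go left to 15.
          At 15: no left child.
          Visit 15.
          At 15: go right to 29.
            29 is a leaf — visit 29.
        Visit 38.
        At 38: no right child.
      Visit 1.
      At 1: go right to 21.
        At 21: no left child.
        Visit 21.
        At 21: go right to 3.
          3 is a leaf — visit 3.
    Visit 12.
    At 12: go right to 34.
      34 is a leaf — visit 34.
  Visit 23.
  At 23: go right to 26.
    At 26: go left to 32.
      At 32: go left to 27.
        27 is a leaf — visit 27.
      Visit 32.
      At 32: go right to 10.
        At 10: no left child.
        Visit 10.
        At 10: go right to 30.
          30 is a leaf — visit 30.
    Visit 26.
    At 26: no right child.
Visit 31.
At 31: go right to 20.
  At 20: go left to 11.
    At 11: no left child.
    Visit 11.
    At 11: go right to 6.
      6 is a leaf — visit 6.
  Visit 20.
  At 20: no right child.

15 29 38 1 21 3 12 34 23 27 32 10 30 26 31 11 6 20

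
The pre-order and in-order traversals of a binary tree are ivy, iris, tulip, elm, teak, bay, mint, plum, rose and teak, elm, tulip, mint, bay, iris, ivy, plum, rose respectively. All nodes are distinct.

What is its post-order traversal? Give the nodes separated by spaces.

The first element of pre-order is the root; it splits in-order into left and right subtrees.
Root ivy: left subtree has 6 nodes {teak, elm, tulip, mint, bay, iris}, right has 2 {plum, rose}.
  Root iris: left subtree has 5 nodes {teak, elm, tulip, mint, bay}, right has 0 { }.
    Root tulip: left subtree has 2 nodes {teak, elm}, right has 2 {mint, bay}.
      Root elm: left subtree has 1 node {teak}, right has 0 { }.
      Root bay: left subtree has 1 node {mint}, right has 0 { }.
  Root plum: left subtree has 0 nodes { }, right has 1 {rose}.

teak elm mint bay tulip iris rose plum ivy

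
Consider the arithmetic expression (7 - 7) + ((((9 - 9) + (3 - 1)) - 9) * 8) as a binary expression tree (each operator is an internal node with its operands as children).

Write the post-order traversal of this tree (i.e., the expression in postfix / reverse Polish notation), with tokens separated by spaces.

7 7 - 9 9 - 3 1 - + 9 - 8 * +

Post-order on an expression tree gives postfix notation: for each operator, emit left operand, right operand, then the operator.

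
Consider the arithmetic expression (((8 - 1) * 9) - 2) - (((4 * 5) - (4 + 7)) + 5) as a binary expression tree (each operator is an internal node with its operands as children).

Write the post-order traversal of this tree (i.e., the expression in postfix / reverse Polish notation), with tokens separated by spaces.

8 1 - 9 * 2 - 4 5 * 4 7 + - 5 + -

Post-order on an expression tree gives postfix notation: for each operator, emit left operand, right operand, then the operator.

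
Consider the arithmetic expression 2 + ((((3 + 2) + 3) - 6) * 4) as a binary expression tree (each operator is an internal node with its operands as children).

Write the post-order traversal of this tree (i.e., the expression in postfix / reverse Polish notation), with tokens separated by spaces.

Post-order on an expression tree gives postfix notation: for each operator, emit left operand, right operand, then the operator.

2 3 2 + 3 + 6 - 4 * +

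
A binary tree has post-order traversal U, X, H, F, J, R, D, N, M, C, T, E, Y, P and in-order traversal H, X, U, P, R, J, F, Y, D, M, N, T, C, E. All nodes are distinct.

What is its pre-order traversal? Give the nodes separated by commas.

P, H, X, U, Y, R, J, F, E, T, M, D, N, C

The last element of post-order is the root; it splits in-order into left and right subtrees.
Root P: left subtree has 3 nodes {H, X, U}, right has 10 {R, J, F, Y, D, M, N, T, C, E}.
  Root H: left subtree has 0 nodes { }, right has 2 {X, U}.
    Root X: left subtree has 0 nodes { }, right has 1 {U}.
  Root Y: left subtree has 3 nodes {R, J, F}, right has 6 {D, M, N, T, C, E}.
    Root R: left subtree has 0 nodes { }, right has 2 {J, F}.
      Root J: left subtree has 0 nodes { }, right has 1 {F}.
    Root E: left subtree has 5 nodes {D, M, N, T, C}, right has 0 { }.
      Root T: left subtree has 3 nodes {D, M, N}, right has 1 {C}.
        Root M: left subtree has 1 node {D}, right has 1 {N}.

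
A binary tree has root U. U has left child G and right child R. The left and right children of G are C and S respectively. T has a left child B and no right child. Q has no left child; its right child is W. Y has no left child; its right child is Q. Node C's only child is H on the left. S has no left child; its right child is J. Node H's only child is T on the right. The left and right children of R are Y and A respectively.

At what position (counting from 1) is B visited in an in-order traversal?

2

In-order visits the left subtree, then the node, then the right subtree.
At U: go left to G.
  At G: go left to C.
    At C: go left to H.
      At H: no left child.
      Visit H.
      At H: go right to T.
        At T: go left to B.
          B is a leaf — visit B.
        Visit T.
        At T: no right child.
    Visit C.
    At C: no right child.
  Visit G.
  At G: go right to S.
    At S: no left child.
    Visit S.
    At S: go right to J.
      J is a leaf — visit J.
Visit U.
At U: go right to R.
  At R: go left to Y.
    At Y: no left child.
    Visit Y.
    At Y: go right to Q.
      At Q: no left child.
      Visit Q.
      At Q: go right to W.
        W is a leaf — visit W.
  Visit R.
  At R: go right to A.
    A is a leaf — visit A.
Full in-order sequence: H, B, T, C, G, S, J, U, Y, Q, W, R, A.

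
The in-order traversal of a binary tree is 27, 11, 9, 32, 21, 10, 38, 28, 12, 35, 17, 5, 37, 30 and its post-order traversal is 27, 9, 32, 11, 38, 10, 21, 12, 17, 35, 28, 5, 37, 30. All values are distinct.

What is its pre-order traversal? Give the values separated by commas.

30, 37, 5, 28, 21, 11, 27, 32, 9, 10, 38, 35, 12, 17

The last element of post-order is the root; it splits in-order into left and right subtrees.
Root 30: left subtree has 13 nodes {27, 11, 9, 32, 21, 10, 38, 28, 12, 35, 17, 5, 37}, right has 0 { }.
  Root 37: left subtree has 12 nodes {27, 11, 9, 32, 21, 10, 38, 28, 12, 35, 17, 5}, right has 0 { }.
    Root 5: left subtree has 11 nodes {27, 11, 9, 32, 21, 10, 38, 28, 12, 35, 17}, right has 0 { }.
      Root 28: left subtree has 7 nodes {27, 11, 9, 32, 21, 10, 38}, right has 3 {12, 35, 17}.
        Root 21: left subtree has 4 nodes {27, 11, 9, 32}, right has 2 {10, 38}.
          Root 11: left subtree has 1 node {27}, right has 2 {9, 32}.
            Root 32: left subtree has 1 node {9}, right has 0 { }.
          Root 10: left subtree has 0 nodes { }, right has 1 {38}.
        Root 35: left subtree has 1 node {12}, right has 1 {17}.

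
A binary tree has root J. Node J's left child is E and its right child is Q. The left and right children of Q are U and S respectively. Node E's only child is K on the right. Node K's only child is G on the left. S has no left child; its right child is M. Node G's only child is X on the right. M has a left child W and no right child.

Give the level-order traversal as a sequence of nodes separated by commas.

J, E, Q, K, U, S, G, M, X, W

Level-order visits nodes level by level from the root, left to right within each level.
Level 0: J
Level 1: E, Q
Level 2: K, U, S
Level 3: G, M
Level 4: X, W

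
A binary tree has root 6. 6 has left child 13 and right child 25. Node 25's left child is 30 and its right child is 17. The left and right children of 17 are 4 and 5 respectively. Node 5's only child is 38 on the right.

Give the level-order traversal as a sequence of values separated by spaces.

Level-order visits nodes level by level from the root, left to right within each level.
Level 0: 6
Level 1: 13, 25
Level 2: 30, 17
Level 3: 4, 5
Level 4: 38

6 13 25 30 17 4 5 38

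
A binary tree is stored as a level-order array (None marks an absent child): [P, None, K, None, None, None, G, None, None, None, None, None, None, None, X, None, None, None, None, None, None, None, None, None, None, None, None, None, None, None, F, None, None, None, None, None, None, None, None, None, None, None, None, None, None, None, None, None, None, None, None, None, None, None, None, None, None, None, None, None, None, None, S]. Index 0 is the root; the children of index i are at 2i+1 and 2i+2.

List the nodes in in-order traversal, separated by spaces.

In-order visits the left subtree, then the node, then the right subtree.
At P: no left child.
Visit P.
At P: go right to K.
  At K: no left child.
  Visit K.
  At K: go right to G.
    At G: no left child.
    Visit G.
    At G: go right to X.
      At X: no left child.
      Visit X.
      At X: go right to F.
        At F: no left child.
        Visit F.
        At F: go right to S.
          S is a leaf — visit S.

P K G X F S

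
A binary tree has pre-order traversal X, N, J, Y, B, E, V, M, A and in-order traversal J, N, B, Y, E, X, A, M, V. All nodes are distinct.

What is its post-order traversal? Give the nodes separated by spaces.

The first element of pre-order is the root; it splits in-order into left and right subtrees.
Root X: left subtree has 5 nodes {J, N, B, Y, E}, right has 3 {A, M, V}.
  Root N: left subtree has 1 node {J}, right has 3 {B, Y, E}.
    Root Y: left subtree has 1 node {B}, right has 1 {E}.
  Root V: left subtree has 2 nodes {A, M}, right has 0 { }.
    Root M: left subtree has 1 node {A}, right has 0 { }.

J B E Y N A M V X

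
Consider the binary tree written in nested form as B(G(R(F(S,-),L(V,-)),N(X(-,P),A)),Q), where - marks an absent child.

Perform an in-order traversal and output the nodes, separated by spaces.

In-order visits the left subtree, then the node, then the right subtree.
At B: go left to G.
  At G: go left to R.
    At R: go left to F.
      At F: go left to S.
        S is a leaf — visit S.
      Visit F.
      At F: no right child.
    Visit R.
    At R: go right to L.
      At L: go left to V.
        V is a leaf — visit V.
      Visit L.
      At L: no right child.
  Visit G.
  At G: go right to N.
    At N: go left to X.
      At X: no left child.
      Visit X.
      At X: go right to P.
        P is a leaf — visit P.
    Visit N.
    At N: go right to A.
      A is a leaf — visit A.
Visit B.
At B: go right to Q.
  Q is a leaf — visit Q.

S F R V L G X P N A B Q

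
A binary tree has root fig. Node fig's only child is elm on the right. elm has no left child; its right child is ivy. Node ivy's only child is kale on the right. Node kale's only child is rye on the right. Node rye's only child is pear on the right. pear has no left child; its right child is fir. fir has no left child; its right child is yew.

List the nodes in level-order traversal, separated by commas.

Level-order visits nodes level by level from the root, left to right within each level.
Level 0: fig
Level 1: elm
Level 2: ivy
Level 3: kale
Level 4: rye
Level 5: pear
Level 6: fir
Level 7: yew

fig, elm, ivy, kale, rye, pear, fir, yew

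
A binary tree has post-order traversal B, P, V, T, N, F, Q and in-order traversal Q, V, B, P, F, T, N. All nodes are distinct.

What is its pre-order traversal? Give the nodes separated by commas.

The last element of post-order is the root; it splits in-order into left and right subtrees.
Root Q: left subtree has 0 nodes { }, right has 6 {V, B, P, F, T, N}.
  Root F: left subtree has 3 nodes {V, B, P}, right has 2 {T, N}.
    Root V: left subtree has 0 nodes { }, right has 2 {B, P}.
      Root P: left subtree has 1 node {B}, right has 0 { }.
    Root N: left subtree has 1 node {T}, right has 0 { }.

Q, F, V, P, B, N, T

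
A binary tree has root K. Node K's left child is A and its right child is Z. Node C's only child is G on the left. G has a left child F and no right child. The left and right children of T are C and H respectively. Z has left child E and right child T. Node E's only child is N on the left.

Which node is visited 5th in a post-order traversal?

G

Post-order visits the left subtree, then the right subtree, then the node.
At K: go left to A.
  A is a leaf — visit A.
At K: go right to Z.
  At Z: go left to E.
    At E: go left to N.
      N is a leaf — visit N.
    At E: no right child.
    Visit E.
  At Z: go right to T.
    At T: go left to C.
      At C: go left to G.
        At G: go left to F.
          F is a leaf — visit F.
        At G: no right child.
        Visit G.
      At C: no right child.
      Visit C.
    At T: go right to H.
      H is a leaf — visit H.
    Visit T.
  Visit Z.
Visit K.
Full post-order sequence: A, N, E, F, G, C, H, T, Z, K.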